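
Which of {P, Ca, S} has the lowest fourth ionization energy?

Consider each +3 ion: P³⁺ still has 2 valence electrons; Ca³⁺ is already 1 electron into the core; S³⁺ still has 3 valence electrons.
Breaking into a closed-shell core is much more expensive than removing a leftover valence electron — Ca has the largest IE_4 here.
Valence configurations: P³⁺ [Ne]3s², S³⁺ [Ne]3s²3p¹.
S³⁺ loses a lone 3p electron whereas P³⁺ must break into a filled 3s² pair, so IE_4(P) > IE_4(S) even though S has the higher nuclear charge.
Approximate IE_4 values (kJ/mol): P 4964, Ca 6491, S 4556.
Overall IE_4 order: S < P < Ca.

S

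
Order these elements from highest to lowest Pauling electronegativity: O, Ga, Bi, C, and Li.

Electronegativity increases across a period and decreases down a group, tracking effective nuclear charge and atomic size.
Here both period and group differ, so the two effects have to be weighed against each other.
Ga > Li: period and group pull opposite ways; the across-period shift dominates (1.81 vs 0.98).
Bi > Ga: period and group pull opposite ways; the across-period shift dominates (2.02 vs 1.81).
C > Bi: the two effects oppose for this pair; the down-group effect wins (2.55 vs 2.02).
O > C: both are in period 2; the period trend gives O the larger value.
Tabulated electronegativity (Pauling): Li 0.98, C 2.55, O 3.44, Ga 1.81, Bi 2.02.
So from highest to lowest: O > C > Bi > Ga > Li.

O, C, Bi, Ga, Li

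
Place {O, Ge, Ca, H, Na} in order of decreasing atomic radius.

Ca, Na, Ge, O, H

H is in period 1, group 1; O is in period 2, group 16; Na is in period 3, group 1; Ca is in period 4, group 2; Ge is in period 4, group 14.
Across a period the added protons contract the valence shell; down a group each new principal shell makes the atom larger.
These span different periods and groups, so the two trends combine.
O > H: the two effects oppose for this pair; the down-group effect wins (63 vs 32 pm).
Ge > O: relative to O, both the across-period and down-group shifts push Ge's atomic radius up.
Na > Ge: period and group pull opposite ways; the across-period shift dominates (155 vs 121 pm).
Ca > Na: period and group pull opposite ways; the down-group shift dominates (171 vs 155 pm).
Tabulated atomic radius (pm): H 32, O 63, Na 155, Ca 171, Ge 121.
So from largest to smallest: Ca > Na > Ge > O > H.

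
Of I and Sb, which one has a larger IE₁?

Sb is in period 5, group 15; I is in period 5, group 17.
IE₁ increases left→right with effective nuclear charge and decreases top→bottom as the valence shell moves farther out.
All lie in period 5, so first ionization energy increases left to right.
So I has the larger IE₁ (I > Sb).

I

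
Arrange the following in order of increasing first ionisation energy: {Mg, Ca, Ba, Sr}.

Ba < Sr < Ca < Mg

Mg is in period 3, group 2; Ca is in period 4, group 2; Sr is in period 5, group 2; Ba is in period 6, group 2.
First ionization energy rises across a period (greater Z_eff holds electrons more tightly) and falls down a group (valence electrons are farther from the nucleus).
All are in group 2, so first ionization energy increases up the group.
So from lowest to highest: Ba < Sr < Ca < Mg.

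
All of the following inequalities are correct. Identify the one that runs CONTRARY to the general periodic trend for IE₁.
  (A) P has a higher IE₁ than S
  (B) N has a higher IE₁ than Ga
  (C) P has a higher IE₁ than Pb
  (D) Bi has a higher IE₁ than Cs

The general trend: IE₁ increases across a period and decreases down a group.
(A) P (period 3, group 15) vs S (period 3, group 16): the stated order contradicts the simple trend.
(B) N (period 2, group 15) vs Ga (period 4, group 13): the stated order agrees with the simple trend.
(C) P (period 3, group 15) vs Pb (period 6, group 14): the stated order agrees with the simple trend.
(D) Bi (period 6, group 15) vs Cs (period 6, group 1): the stated order agrees with the simple trend.
The exception is (A): S (3p⁴) ionizes more easily than half-filled P (3p³) because the paired 3p electron in S is pushed out by e⁻–e⁻ repulsion.

(A)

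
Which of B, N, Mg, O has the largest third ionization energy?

Mg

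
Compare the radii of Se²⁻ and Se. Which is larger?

Se²⁻

Forming Se²⁻ adds 2 electrons to Se. More electron–electron repulsion in the same shell, with unchanged nuclear charge, lets the cloud expand.
An anion is larger than its parent atom: Se²⁻ > Se.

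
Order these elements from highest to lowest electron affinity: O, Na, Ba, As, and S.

S > O > As > Na > Ba

O is in period 2, group 16; Na is in period 3, group 1; S is in period 3, group 16; As is in period 4, group 15; Ba is in period 6, group 2.
Electron affinity generally becomes more exothermic across a period toward the halogens and less exothermic down a group.
Here both period and group differ, so the two effects have to be weighed against each other.
Na > Ba: period and group pull opposite ways; the down-group shift dominates (53 vs 14 kJ/mol).
As > Na: period and group pull opposite ways; the across-period shift dominates (78 vs 53 kJ/mol).
O > As: both effects reinforce here, so O is clearly the higher of the two.
S > O: this pair runs against the simple trend — see the exception note.
Note the exception: S has a higher electron affinity than O, contrary to the simple trend — the compact 2p subshell of O repels the added electron more than S's larger 3p does.
Tabulated electron affinity (kJ/mol): O 141, Na 53, S 200, As 78, Ba 14.
So from highest to lowest: S > O > As > Na > Ba.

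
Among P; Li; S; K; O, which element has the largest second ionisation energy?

Li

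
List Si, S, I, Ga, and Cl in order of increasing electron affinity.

Si is in period 3, group 14; S is in period 3, group 16; Cl is in period 3, group 17; Ga is in period 4, group 13; I is in period 5, group 17.
EA tends to increase across a period and decrease down a group, though the pattern is less regular than for IE or radius.
Neither a single period nor a single group — weigh both effects.
Si > Ga: both effects reinforce here, so Si is clearly the higher of the two.
S > Si: both are in period 3; the period trend gives S the larger value.
I > S: period and group pull opposite ways; the across-period shift dominates (295 vs 200 kJ/mol).
Cl > I: Cl sits above I in group 17, so the down-group effect alone puts Cl higher.
For reference (kJ/mol): Si 134, S 200, Cl 349, Ga 29, I 295.
So from lowest to highest: Ga < Si < S < I < Cl.

Ga < Si < S < I < Cl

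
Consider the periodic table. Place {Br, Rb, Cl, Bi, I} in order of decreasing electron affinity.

Cl is in period 3, group 17; Br is in period 4, group 17; Rb is in period 5, group 1; I is in period 5, group 17; Bi is in period 6, group 15.
Atoms with high Z_eff and room in the valence shell (especially the halogens) have the most exothermic electron affinities.
Here both period and group differ, so the two effects have to be weighed against each other.
Bi > Rb: the two effects oppose for this pair; the across-period effect wins (91 vs 47 kJ/mol).
I > Bi: relative to Bi, both the across-period and down-group shifts push I's electron affinity up.
Br > I: Br sits above I in group 17, so the down-group effect alone puts Br higher.
Cl > Br: Cl sits above Br in group 17, so the down-group effect alone puts Cl higher.
For reference (kJ/mol): Cl 349, Br 325, Rb 47, I 295, Bi 91.
So from highest to lowest: Cl > Br > I > Bi > Rb.

Cl, Br, I, Bi, Rb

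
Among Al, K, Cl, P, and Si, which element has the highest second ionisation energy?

After 1 electron has been removed, what remains? Al⁺ still has 2 valence electrons; K⁺ is the bare [Ar] core; Cl⁺ still has 6 valence electrons; P⁺ still has 4 valence electrons; Si⁺ still has 3 valence electrons.
Core electrons are held far more tightly than valence electrons, so K tops the IE_2 order.
Valence configurations: Al⁺ [Ne]3s², Cl⁺ [Ne]3s²3p⁴, P⁺ [Ne]3s²3p², Si⁺ [Ne]3s²3p¹.
Si⁺ loses a lone 3p electron whereas Al⁺ must break into a filled 3s² pair, so IE_2(Al) > IE_2(Si) even though Si has the higher nuclear charge.
Tabulated IE_2 (kJ/mol): Al 1817, K 3052, Cl 2298, P 1907, Si 1577.
Overall IE_2 order: Si < Al < P < Cl < K.

K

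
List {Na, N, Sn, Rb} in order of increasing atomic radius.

Moving right in a period, electrons are added to the same shell under a stronger nuclear pull, so atoms get smaller; moving down, a new shell is opened and atoms get larger.
Neither a single period nor a single group — weigh both effects.
Sn > N: both effects reinforce here, so Sn is clearly the larger of the two.
Na > Sn: the two effects oppose for this pair; the across-period effect wins (155 vs 140 pm).
Rb > Na: Rb sits below Na in group 1, so the down-group effect alone puts Rb larger.
Tabulated atomic radius (pm): N 71, Na 155, Rb 210, Sn 140.
So from smallest to largest: N < Sn < Na < Rb.

N < Sn < Na < Rb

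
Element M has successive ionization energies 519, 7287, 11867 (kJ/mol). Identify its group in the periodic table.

Group 1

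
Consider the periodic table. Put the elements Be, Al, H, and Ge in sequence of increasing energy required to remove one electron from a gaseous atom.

H is in period 1, group 1; Be is in period 2, group 2; Al is in period 3, group 13; Ge is in period 4, group 14.
First ionization energy rises across a period (greater Z_eff holds electrons more tightly) and falls down a group (valence electrons are farther from the nucleus).
A diagonal step moves right (one effect) and down (the opposite effect) at once.
Ge > Al: period and group pull opposite ways; the across-period shift dominates (762 vs 578 kJ/mol).
Be > Ge: the two effects oppose for this pair; the down-group effect wins (900 vs 762 kJ/mol).
H > Be: the two effects oppose for this pair; the down-group effect wins (1312 vs 900 kJ/mol).
Approximate values (kJ/mol): H 1312, Be 900, Al 578, Ge 762.
So from lowest to highest: Al < Ge < Be < H.

Al < Ge < Be < H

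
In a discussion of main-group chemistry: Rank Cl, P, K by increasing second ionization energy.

P < Cl < K

The second ionization energy removes an electron from the +1 ion. For each element: Cl⁺ still has 6 valence electrons; P⁺ still has 4 valence electrons; K⁺ is the bare [Ar] core.
Breaking into a closed-shell core is much more expensive than removing a leftover valence electron — K has the largest IE_2 here.
Valence configurations: Cl⁺ [Ne]3s²3p⁴, P⁺ [Ne]3s²3p².
Approximate IE_2 values (kJ/mol): Cl 2298, P 1907, K 3052.
Putting it together, IE_2: P < Cl < K.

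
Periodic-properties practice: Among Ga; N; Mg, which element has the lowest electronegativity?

Mg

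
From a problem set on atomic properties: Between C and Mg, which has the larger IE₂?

C

The second ionization energy removes an electron from the +1 ion. For each element: C⁺ still has 3 valence electrons; Mg⁺ still has 1 valence electron.
All are still removing valence electrons, so compare the +1 ions as you would atoms: IE_2 generally rises across a period (higher Z_eff) and falls down a group (larger shell), subject to the usual subshell exceptions.
Valence configurations: C⁺ [He]2s²2p¹, Mg⁺ [Ne]3s¹.
Approximate IE_2 values (kJ/mol): C 2353, Mg 1451.
Putting it together, IE_2: Mg < C.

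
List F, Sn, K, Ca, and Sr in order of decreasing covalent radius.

K > Sr > Ca > Sn > F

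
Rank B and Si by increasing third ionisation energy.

Consider each +2 ion: B²⁺ still has 1 valence electron; Si²⁺ still has 2 valence electrons.
All are still removing valence electrons, so compare the +2 ions as you would atoms: IE_3 generally rises across a period (higher Z_eff) and falls down a group (larger shell), subject to the usual subshell exceptions.
Valence configurations: B²⁺ [He]2s¹, Si²⁺ [Ne]3s².
Approximate IE_3 values (kJ/mol): B 3660, Si 3232.
So the third ionization energies run Si < B.

Si, B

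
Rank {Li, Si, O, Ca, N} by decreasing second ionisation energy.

IE_2 is the cost of taking one more electron from the +1 cation: Li⁺ is the bare [He] core; Si⁺ still has 3 valence electrons; O⁺ still has 5 valence electrons; Ca⁺ still has 1 valence electron; N⁺ still has 4 valence electrons.
Breaking into a closed-shell core is much more expensive than removing a leftover valence electron — Li has the largest IE_2 here.
Valence configurations: Si⁺ [Ne]3s²3p¹, O⁺ [He]2s²2p³, Ca⁺ [Ar]4s¹, N⁺ [He]2s²2p².
Tabulated IE_2 (kJ/mol): Li 7298, Si 1577, O 3388, Ca 1145, N 2856.
So the second ionization energies run Ca < Si < N < O < Li.

Li > O > N > Si > Ca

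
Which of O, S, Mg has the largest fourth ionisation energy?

Mg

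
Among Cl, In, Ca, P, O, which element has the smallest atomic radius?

O is in period 2, group 16; P is in period 3, group 15; Cl is in period 3, group 17; Ca is in period 4, group 2; In is in period 5, group 13.
Radius decreases left→right (rising Z_eff, same n) and increases top→bottom (higher n).
Neither a single period nor a single group — weigh both effects.
Cl > O: period and group pull opposite ways; the down-group shift dominates (99 vs 63 pm).
P > Cl: both are in period 3; the period trend gives P the larger value.
In > P: both effects reinforce here, so In is clearly the larger of the two.
Ca > In: period and group pull opposite ways; the across-period shift dominates (171 vs 142 pm).
Approximate values (pm): O 63, P 111, Cl 99, Ca 171, In 142.
The smallest atomic radius among these belongs to O.

O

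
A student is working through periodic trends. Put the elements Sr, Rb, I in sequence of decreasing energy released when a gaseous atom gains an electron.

Adding an electron releases more energy for atoms nearer the top right (short of the noble gases).
All lie in period 5; the across-period trend (electron affinity increases left to right) applies, with the exception below.
Note the exception: Rb has a higher electron affinity than Sr, contrary to the simple trend — adding an electron to Sr (ns²) has to open a new, higher-energy np subshell, which is unfavourable.
Tabulated electron affinity (kJ/mol): Rb 47, Sr 5, I 295.
So from highest to lowest: I > Rb > Sr.

I > Rb > Sr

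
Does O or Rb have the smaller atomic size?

O is in period 2, group 16; Rb is in period 5, group 1.
Radius decreases left→right (rising Z_eff, same n) and increases top→bottom (higher n).
Neither a single period nor a single group — weigh both effects.
Rb > O: relative to O, both the across-period and down-group shifts push Rb's atomic radius up.
Approximate values (pm): O 63, Rb 210.
So O has the smaller atomic size (O < Rb).

O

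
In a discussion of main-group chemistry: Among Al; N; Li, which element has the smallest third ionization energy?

Al

IE_3 is the cost of taking one more electron from the +2 cation: Al²⁺ still has 1 valence electron; N²⁺ still has 3 valence electrons; Li²⁺ is already 1 electron into the core.
Breaking into a closed-shell core is much more expensive than removing a leftover valence electron — Li has the largest IE_3 here.
Valence configurations: Al²⁺ [Ne]3s¹, N²⁺ [He]2s²2p¹.
The numbers (kJ/mol): Al 2745, N 4578, Li 11815.
Hence IE_3: Al < N < Li.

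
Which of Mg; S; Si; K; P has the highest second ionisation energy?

After 1 electron has been removed, what remains? Mg⁺ still has 1 valence electron; S⁺ still has 5 valence electrons; Si⁺ still has 3 valence electrons; K⁺ is the bare [Ar] core; P⁺ still has 4 valence electrons.
Breaking into a closed-shell core is much more expensive than removing a leftover valence electron — K has the largest IE_2 here.
Valence configurations: Mg⁺ [Ne]3s¹, S⁺ [Ne]3s²3p³, Si⁺ [Ne]3s²3p¹, P⁺ [Ne]3s²3p².
The numbers (kJ/mol): Mg 1451, S 2252, Si 1577, K 3052, P 1907.
Overall IE_2 order: Mg < Si < P < S < K.

K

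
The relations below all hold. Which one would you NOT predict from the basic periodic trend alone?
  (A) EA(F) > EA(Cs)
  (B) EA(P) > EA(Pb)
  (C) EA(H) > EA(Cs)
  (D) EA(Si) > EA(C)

The general trend: electron affinity increases across a period and decreases down a group.
(A) F (period 2, group 17) vs Cs (period 6, group 1): the stated order agrees with the simple trend.
(B) P (period 3, group 15) vs Pb (period 6, group 14): the stated order agrees with the simple trend.
(C) H (period 1, group 1) vs Cs (period 6, group 1): the stated order agrees with the simple trend.
(D) Si (period 3, group 14) vs C (period 2, group 14): the stated order contradicts the simple trend.
The exception is (D): Si's larger, more diffuse 3p orbitals accept an added electron slightly more readily than C's compact 2p.

(D)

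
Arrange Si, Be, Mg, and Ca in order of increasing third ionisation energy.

Si < Ca < Mg < Be

The third ionization energy removes an electron from the +2 ion. For each element: Si²⁺ still has 2 valence electrons; Be²⁺ is the bare [He] core; Mg²⁺ is the bare [Ne] core; Ca²⁺ is the bare [Ar] core.
Core electrons are held far more tightly than valence electrons, so Ca, Mg and Be top the IE_3 order.
Approximate IE_3 values (kJ/mol): Si 3232, Be 14849, Mg 7733, Ca 4912.
Putting it together, IE_3: Si < Ca < Mg < Be.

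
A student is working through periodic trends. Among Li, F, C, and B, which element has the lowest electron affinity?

Li is in period 2, group 1; B is in period 2, group 13; C is in period 2, group 14; F is in period 2, group 17.
EA tends to increase across a period and decrease down a group, though the pattern is less regular than for IE or radius.
All lie in period 2; the across-period trend (electron affinity increases left to right) applies, with the exception below.
Note the exception: Li has a higher electron affinity than B, contrary to the simple trend — B's ns²np¹ configuration gives only a small electron affinity — the sparsely filled np subshell binds an added electron weakly.
Tabulated electron affinity (kJ/mol): Li 60, B 27, C 122, F 328.
The lowest electron affinity among these belongs to B.

B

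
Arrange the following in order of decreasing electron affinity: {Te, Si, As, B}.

Te > Si > As > B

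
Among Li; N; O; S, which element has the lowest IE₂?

S

After 1 electron has been removed, what remains? Li⁺ is the bare [He] core; N⁺ still has 4 valence electrons; O⁺ still has 5 valence electrons; S⁺ still has 5 valence electrons.
Core electrons are held far more tightly than valence electrons, so Li tops the IE_2 order.
Valence configurations: N⁺ [He]2s²2p², O⁺ [He]2s²2p³, S⁺ [Ne]3s²3p³.
The numbers (kJ/mol): Li 7298, N 2856, O 3388, S 2252.
Hence IE_2: S < N < O < Li.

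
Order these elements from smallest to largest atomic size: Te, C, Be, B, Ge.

C < B < Be < Ge < Te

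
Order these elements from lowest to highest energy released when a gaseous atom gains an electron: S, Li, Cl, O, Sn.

Li, Sn, O, S, Cl

Li is in period 2, group 1; O is in period 2, group 16; S is in period 3, group 16; Cl is in period 3, group 17; Sn is in period 5, group 14.
Atoms with high Z_eff and room in the valence shell (especially the halogens) have the most exothermic electron affinities.
Here both period and group differ, so the two effects have to be weighed against each other.
Sn > Li: the two effects oppose for this pair; the across-period effect wins (107 vs 60 kJ/mol).
O > Sn: relative to Sn, both the across-period and down-group shifts push O's electron affinity up.
S > O: this pair runs against the simple trend — see the exception note.
Cl > S: Cl lies to the right of S in period 3, so the across-period effect alone puts Cl higher.
Note the exception: S has a higher electron affinity than O, contrary to the simple trend — the compact 2p subshell of O repels the added electron more than S's larger 3p does.
Tabulated electron affinity (kJ/mol): Li 60, O 141, S 200, Cl 349, Sn 107.
So from lowest to highest: Li < Sn < O < S < Cl.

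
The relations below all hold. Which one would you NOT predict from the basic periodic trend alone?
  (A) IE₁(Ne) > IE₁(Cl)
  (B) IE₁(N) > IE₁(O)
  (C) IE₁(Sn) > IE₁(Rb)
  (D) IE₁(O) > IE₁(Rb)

The general trend: first ionisation energy increases across a period and decreases down a group.
(A) Ne (period 2, group 18) vs Cl (period 3, group 17): the stated order agrees with the simple trend.
(B) N (period 2, group 15) vs O (period 2, group 16): the stated order contradicts the simple trend.
(C) Sn (period 5, group 14) vs Rb (period 5, group 1): the stated order agrees with the simple trend.
(D) O (period 2, group 16) vs Rb (period 5, group 1): the stated order agrees with the simple trend.
The exception is (B): pairing an electron in O's 2p⁴ costs repulsion energy, so O ionizes more easily than half-filled N (2p³).

(B)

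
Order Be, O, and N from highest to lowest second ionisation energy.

O > N > Be

IE_2 is the cost of taking one more electron from the +1 cation: Be⁺ still has 1 valence electron; O⁺ still has 5 valence electrons; N⁺ still has 4 valence electrons.
All are still removing valence electrons, so compare the +1 ions as you would atoms: IE_2 generally rises across a period (higher Z_eff) and falls down a group (larger shell), subject to the usual subshell exceptions.
Valence configurations: Be⁺ [He]2s¹, O⁺ [He]2s²2p³, N⁺ [He]2s²2p².
The numbers (kJ/mol): Be 1757, O 3388, N 2856.
Hence IE_2: Be < N < O.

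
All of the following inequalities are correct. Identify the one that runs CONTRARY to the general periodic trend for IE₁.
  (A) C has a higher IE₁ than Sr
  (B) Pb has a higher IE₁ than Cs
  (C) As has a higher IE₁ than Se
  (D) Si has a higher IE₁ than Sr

(C)

The general trend: IE₁ increases across a period and decreases down a group.
(A) C (period 2, group 14) vs Sr (period 5, group 2): the stated order agrees with the simple trend.
(B) Pb (period 6, group 14) vs Cs (period 6, group 1): the stated order agrees with the simple trend.
(C) As (period 4, group 15) vs Se (period 4, group 16): the stated order contradicts the simple trend.
(D) Si (period 3, group 14) vs Sr (period 5, group 2): the stated order agrees with the simple trend.
The exception is (C): Se (4p⁴) ionizes more easily than half-filled As (4p³).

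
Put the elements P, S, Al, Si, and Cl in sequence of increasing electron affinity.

Al, P, Si, S, Cl

Al is in period 3, group 13; Si is in period 3, group 14; P is in period 3, group 15; S is in period 3, group 16; Cl is in period 3, group 17.
Atoms with high Z_eff and room in the valence shell (especially the halogens) have the most exothermic electron affinities.
All lie in period 3; the across-period trend (electron affinity increases left to right) applies, with the exception below.
Note the exception: Si has a higher electron affinity than P, contrary to the simple trend — adding an electron to P's half-filled 3p³ is unfavourable, so Si (3p²) has the more exothermic EA.
For reference (kJ/mol): Al 42, Si 134, P 72, S 200, Cl 349.
So from lowest to highest: Al < P < Si < S < Cl.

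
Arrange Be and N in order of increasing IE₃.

After 2 electrons have been removed, what remains? Be²⁺ is the bare [He] core; N²⁺ still has 3 valence electrons.
Pulling an electron out of a noble-gas core costs far more than removing a remaining valence electron, so Be sits at the high end of IE_3.
Tabulated IE_3 (kJ/mol): Be 14849, N 4578.
So the third ionization energies run N < Be.

N < Be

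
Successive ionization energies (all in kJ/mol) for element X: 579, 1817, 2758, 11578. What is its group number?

Group 13

Look for the largest jump between consecutive ionization energies: IE4/IE3 ≈ 4.2, far larger than any earlier ratio.
That jump marks the point where a core electron is being removed. So the atom has 3 valence electrons.
A main-group element with 3 valence electrons is in group 13.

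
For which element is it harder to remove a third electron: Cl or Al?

Cl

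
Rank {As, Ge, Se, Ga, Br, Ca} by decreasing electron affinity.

Br, Se, Ge, As, Ga, Ca

EA tends to increase across a period and decrease down a group, though the pattern is less regular than for IE or radius.
All lie in period 4; the across-period trend (electron affinity increases left to right) applies, with the exception below.
Note the exception: Ge has a higher electron affinity than As, contrary to the simple trend — adding an electron to As's half-filled 4p³ is unfavourable, so Ge (4p²) has the more exothermic EA.
Approximate values (kJ/mol): Ca 2, Ga 29, Ge 119, As 78, Se 195, Br 325.
So from highest to lowest: Br > Se > Ge > As > Ga > Ca.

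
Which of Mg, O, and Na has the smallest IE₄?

The fourth ionization energy removes an electron from the +3 ion. For each element: Mg³⁺ is already 1 electron into the core; O³⁺ still has 3 valence electrons; Na³⁺ is already 2 electrons into the core.
Core electrons are held far more tightly than valence electrons, so Na and Mg top the IE_4 order.
Approximate IE_4 values (kJ/mol): Mg 10543, O 7469, Na 9543.
Hence IE_4: O < Na < Mg.

O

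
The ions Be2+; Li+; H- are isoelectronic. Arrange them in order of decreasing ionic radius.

H-, Li+, Be2+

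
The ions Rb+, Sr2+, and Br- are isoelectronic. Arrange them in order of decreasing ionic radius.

All of these have 36 electrons, so size is governed by nuclear charge alone: the more protons, the stronger the pull on the same electron cloud, and the smaller the ion.
Nuclear charges: Sr2+ (Z=38), Rb+ (Z=37), Br- (Z=35).
Largest to smallest: Br- > Rb+ > Sr2+.

Br- > Rb+ > Sr2+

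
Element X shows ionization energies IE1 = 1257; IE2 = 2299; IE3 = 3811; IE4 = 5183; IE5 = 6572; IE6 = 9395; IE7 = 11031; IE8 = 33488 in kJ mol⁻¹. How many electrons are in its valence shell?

7

Look for the largest jump between consecutive ionization energies: IE8/IE7 ≈ 3.0, far larger than any earlier ratio.
That jump marks the point where a core electron is being removed. So the atom has 7 valence electrons.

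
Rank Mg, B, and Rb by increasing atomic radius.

Atomic radius shrinks across a period as nuclear charge pulls the same shell inward, and grows down a group as new shells are added.
Here both period and group differ, so the two effects have to be weighed against each other.
Mg > B: relative to B, both the across-period and down-group shifts push Mg's atomic radius up.
Rb > Mg: both effects reinforce here, so Rb is clearly the larger of the two.
Tabulated atomic radius (pm): B 85, Mg 139, Rb 210.
So from smallest to largest: B < Mg < Rb.

B < Mg < Rb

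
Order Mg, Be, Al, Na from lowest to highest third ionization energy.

Al, Na, Mg, Be

The third ionization energy removes an electron from the +2 ion. For each element: Mg²⁺ is the bare [Ne] core; Be²⁺ is the bare [He] core; Al²⁺ still has 1 valence electron; Na²⁺ is already 1 electron into the core.
Pulling an electron out of a noble-gas core costs far more than removing a remaining valence electron, so Na, Mg and Be sit at the high end of IE_3.
The numbers (kJ/mol): Mg 7733, Be 14849, Al 2745, Na 6910.
Hence IE_3: Al < Na < Mg < Be.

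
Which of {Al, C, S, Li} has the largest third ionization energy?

Consider each +2 ion: Al²⁺ still has 1 valence electron; C²⁺ still has 2 valence electrons; S²⁺ still has 4 valence electrons; Li²⁺ is already 1 electron into the core.
Core electrons are held far more tightly than valence electrons, so Li tops the IE_3 order.
Valence configurations: Al²⁺ [Ne]3s¹, C²⁺ [He]2s², S²⁺ [Ne]3s²3p².
The numbers (kJ/mol): Al 2745, C 4620, S 3357, Li 11815.
Hence IE_3: Al < S < C < Li.

Li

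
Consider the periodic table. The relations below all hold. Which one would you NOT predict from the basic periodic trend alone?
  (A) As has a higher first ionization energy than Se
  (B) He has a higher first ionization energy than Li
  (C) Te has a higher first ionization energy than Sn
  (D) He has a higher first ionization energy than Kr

(A)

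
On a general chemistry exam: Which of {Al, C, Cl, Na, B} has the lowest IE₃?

Al

After 2 electrons have been removed, what remains? Al²⁺ still has 1 valence electron; C²⁺ still has 2 valence electrons; Cl²⁺ still has 5 valence electrons; Na²⁺ is already 1 electron into the core; B²⁺ still has 1 valence electron.
Breaking into a closed-shell core is much more expensive than removing a leftover valence electron — Na has the largest IE_3 here.
Valence configurations: Al²⁺ [Ne]3s¹, C²⁺ [He]2s², Cl²⁺ [Ne]3s²3p³, B²⁺ [He]2s¹.
Approximate IE_3 values (kJ/mol): Al 2745, C 4620, Cl 3822, Na 6910, B 3660.
Overall IE_3 order: Al < B < Cl < C < Na.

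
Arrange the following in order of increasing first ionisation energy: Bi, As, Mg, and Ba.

Removing the outermost electron gets harder across a period and easier down a group.
Here both period and group differ, so the two effects have to be weighed against each other.
Bi > Ba: Bi lies to the right of Ba in period 6, so the across-period effect alone puts Bi higher.
Mg > Bi: period and group pull opposite ways; the down-group shift dominates (738 vs 703 kJ/mol).
As > Mg: the two effects oppose for this pair; the across-period effect wins (947 vs 738 kJ/mol).
For reference (kJ/mol): Mg 738, As 947, Ba 503, Bi 703.
So from lowest to highest: Ba < Bi < Mg < As.

Ba < Bi < Mg < As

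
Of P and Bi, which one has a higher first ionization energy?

Across a period the outer electron is held more tightly (higher IE₁); down a group it sits in a higher shell, more shielded, and comes off more easily.
All are in group 15, so first ionization energy increases up the group.
So P has the higher first ionization energy (P > Bi).

P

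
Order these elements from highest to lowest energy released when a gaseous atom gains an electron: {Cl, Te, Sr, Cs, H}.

Cl, Te, H, Cs, Sr

H is in period 1, group 1; Cl is in period 3, group 17; Sr is in period 5, group 2; Te is in period 5, group 16; Cs is in period 6, group 1.
EA tends to increase across a period and decrease down a group, though the pattern is less regular than for IE or radius.
Neither a single period nor a single group — weigh both effects.
Cs > Sr: this pair runs against the simple trend — see the exception note.
H > Cs: they share group 1; the group trend gives H the larger value.
Te > H: the two effects oppose for this pair; the across-period effect wins (190 vs 73 kJ/mol).
Cl > Te: relative to Te, both the across-period and down-group shifts push Cl's electron affinity up.
Note the exception: Cs has a higher electron affinity than Sr, contrary to the simple trend — adding an electron to Sr (ns²) has to open a new, higher-energy np subshell, which is unfavourable.
Approximate values (kJ/mol): H 73, Cl 349, Sr 5, Te 190, Cs 46.
So from highest to lowest: Cl > Te > H > Cs > Sr.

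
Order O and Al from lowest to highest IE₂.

Al < O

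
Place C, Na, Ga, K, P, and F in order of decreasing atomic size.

K > Na > Ga > P > C > F

C is in period 2, group 14; F is in period 2, group 17; Na is in period 3, group 1; P is in period 3, group 15; K is in period 4, group 1; Ga is in period 4, group 13.
Atomic radius shrinks across a period as nuclear charge pulls the same shell inward, and grows down a group as new shells are added.
These span different periods and groups, so the two trends combine.
C > F: C lies to the left of F in period 2, so the across-period effect alone puts C larger.
P > C: the two effects oppose for this pair; the down-group effect wins (111 vs 75 pm).
Ga > P: relative to P, both the across-period and down-group shifts push Ga's atomic radius up.
Na > Ga: the two effects oppose for this pair; the across-period effect wins (155 vs 124 pm).
K > Na: K sits below Na in group 1, so the down-group effect alone puts K larger.
For reference (pm): C 75, F 64, Na 155, P 111, K 196, Ga 124.
So from largest to smallest: K > Na > Ga > P > C > F.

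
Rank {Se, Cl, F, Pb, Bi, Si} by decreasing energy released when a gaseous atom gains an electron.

Cl > F > Se > Si > Bi > Pb

F is in period 2, group 17; Si is in period 3, group 14; Cl is in period 3, group 17; Se is in period 4, group 16; Pb is in period 6, group 14; Bi is in period 6, group 15.
Adding an electron releases more energy for atoms nearer the top right (short of the noble gases).
Neither a single period nor a single group — weigh both effects.
Bi > Pb: both are in period 6; the period trend gives Bi the larger value.
Si > Bi: period and group pull opposite ways; the down-group shift dominates (134 vs 91 kJ/mol).
Se > Si: the two effects oppose for this pair; the across-period effect wins (195 vs 134 kJ/mol).
F > Se: relative to Se, both the across-period and down-group shifts push F's electron affinity up.
Cl > F: this pair runs against the simple trend — see the exception note.
Note the exception: Cl has a higher electron affinity than F, contrary to the simple trend — F's small 2p subshell makes the incoming electron feel strong e⁻–e⁻ repulsion, so Cl actually releases more energy on gaining an electron.
Approximate values (kJ/mol): F 328, Si 134, Cl 349, Se 195, Pb 35, Bi 91.
So from highest to lowest: Cl > F > Se > Si > Bi > Pb.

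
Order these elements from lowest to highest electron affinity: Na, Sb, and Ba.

Ba < Na < Sb

EA tends to increase across a period and decrease down a group, though the pattern is less regular than for IE or radius.
Neither a single period nor a single group — weigh both effects.
Na > Ba: period and group pull opposite ways; the down-group shift dominates (53 vs 14 kJ/mol).
Sb > Na: the two effects oppose for this pair; the across-period effect wins (103 vs 53 kJ/mol).
For reference (kJ/mol): Na 53, Sb 103, Ba 14.
So from lowest to highest: Ba < Na < Sb.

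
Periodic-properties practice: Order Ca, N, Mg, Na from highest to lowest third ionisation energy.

Consider each +2 ion: Ca²⁺ is the bare [Ar] core; N²⁺ still has 3 valence electrons; Mg²⁺ is the bare [Ne] core; Na²⁺ is already 1 electron into the core.
Core electrons are held far more tightly than valence electrons, so Ca, Na and Mg top the IE_3 order.
Tabulated IE_3 (kJ/mol): Ca 4912, N 4578, Mg 7733, Na 6910.
Overall IE_3 order: N < Ca < Na < Mg.

Mg, Na, Ca, N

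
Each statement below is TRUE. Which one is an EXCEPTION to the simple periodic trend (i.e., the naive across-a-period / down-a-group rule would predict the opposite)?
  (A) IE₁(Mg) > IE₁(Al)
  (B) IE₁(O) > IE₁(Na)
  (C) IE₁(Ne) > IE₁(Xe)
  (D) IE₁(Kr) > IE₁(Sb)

(A)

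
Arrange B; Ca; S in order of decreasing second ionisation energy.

B > S > Ca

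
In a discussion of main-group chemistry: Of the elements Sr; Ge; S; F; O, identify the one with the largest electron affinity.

EA tends to increase across a period and decrease down a group, though the pattern is less regular than for IE or radius.
Neither a single period nor a single group — weigh both effects.
Ge > Sr: both effects reinforce here, so Ge is clearly the higher of the two.
O > Ge: relative to Ge, both the across-period and down-group shifts push O's electron affinity up.
S > O: this pair runs against the simple trend — see the exception note.
F > S: relative to S, both the across-period and down-group shifts push F's electron affinity up.
Note the exception: S has a higher electron affinity than O, contrary to the simple trend — the compact 2p subshell of O repels the added electron more than S's larger 3p does.
Tabulated electron affinity (kJ/mol): O 141, F 328, S 200, Ge 119, Sr 5.
The largest electron affinity among these belongs to F.

F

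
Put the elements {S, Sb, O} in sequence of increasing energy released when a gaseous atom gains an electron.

Sb < O < S

O is in period 2, group 16; S is in period 3, group 16; Sb is in period 5, group 15.
Atoms with high Z_eff and room in the valence shell (especially the halogens) have the most exothermic electron affinities.
Here both period and group differ, so the two effects have to be weighed against each other.
O > Sb: both effects reinforce here, so O is clearly the higher of the two.
S > O: this pair runs against the simple trend — see the exception note.
Note the exception: S has a higher electron affinity than O, contrary to the simple trend — the compact 2p subshell of O repels the added electron more than S's larger 3p does.
Tabulated electron affinity (kJ/mol): O 141, S 200, Sb 103.
So from lowest to highest: Sb < O < S.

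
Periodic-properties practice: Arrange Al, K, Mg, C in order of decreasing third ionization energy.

Mg > C > K > Al

The third ionization energy removes an electron from the +2 ion. For each element: Al²⁺ still has 1 valence electron; K²⁺ is already 1 electron into the core; Mg²⁺ is the bare [Ne] core; C²⁺ still has 2 valence electrons.
Usually core removal costs more than valence removal, but here the competition is close: a tightly held n=2 valence electron can cost more to remove than an n=3 core electron, so the actual values have to decide it.
Valence configurations: Al²⁺ [Ne]3s¹, C²⁺ [He]2s².
The numbers (kJ/mol): Al 2745, K 4420, Mg 7733, C 4620.
So the third ionization energies run Al < K < C < Mg.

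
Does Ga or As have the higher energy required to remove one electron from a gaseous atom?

As

Ga is in period 4, group 13; As is in period 4, group 15.
IE₁ increases left→right with effective nuclear charge and decreases top→bottom as the valence shell moves farther out.
All lie in period 4, so first ionization energy increases left to right.
So As has the higher energy required to remove one electron from a gaseous atom (As > Ga).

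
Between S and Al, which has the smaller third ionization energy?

Al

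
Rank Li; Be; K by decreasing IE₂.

After 1 electron has been removed, what remains? Li⁺ is the bare [He] core; Be⁺ still has 1 valence electron; K⁺ is the bare [Ar] core.
Breaking into a closed-shell core is much more expensive than removing a leftover valence electron — K and Li have the largest IE_2 here.
The numbers (kJ/mol): Li 7298, Be 1757, K 3052.
Overall IE_2 order: Be < K < Li.

Li > K > Be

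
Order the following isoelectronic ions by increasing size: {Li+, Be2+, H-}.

Be2+ < Li+ < H-

All of these have 2 electrons, so size is governed by nuclear charge alone: the more protons, the stronger the pull on the same electron cloud, and the smaller the ion.
Nuclear charges: Be2+ (Z=4), Li+ (Z=3), H- (Z=1).
Smallest to largest: Be2+ < Li+ < H-.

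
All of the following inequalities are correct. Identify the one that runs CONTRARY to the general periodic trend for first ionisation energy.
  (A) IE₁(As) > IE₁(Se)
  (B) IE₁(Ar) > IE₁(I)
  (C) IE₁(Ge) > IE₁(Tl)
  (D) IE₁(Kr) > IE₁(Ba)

(A)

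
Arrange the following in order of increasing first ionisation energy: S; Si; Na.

Na is in period 3, group 1; Si is in period 3, group 14; S is in period 3, group 16.
Across a period the outer electron is held more tightly (higher IE₁); down a group it sits in a higher shell, more shielded, and comes off more easily.
All lie in period 3, so first ionization energy increases left to right.
So from lowest to highest: Na < Si < S.

Na < Si < S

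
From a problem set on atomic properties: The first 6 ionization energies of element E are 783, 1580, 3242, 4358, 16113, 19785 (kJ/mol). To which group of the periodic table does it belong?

Look for the largest jump between consecutive ionization energies: IE5/IE4 ≈ 3.7, far larger than any earlier ratio.
That jump marks the point where a core electron is being removed. So the atom has 4 valence electrons.
A main-group element with 4 valence electrons is in group 14.

Group 14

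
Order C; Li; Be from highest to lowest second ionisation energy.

IE_2 is the cost of taking one more electron from the +1 cation: C⁺ still has 3 valence electrons; Li⁺ is the bare [He] core; Be⁺ still has 1 valence electron.
Pulling an electron out of a noble-gas core costs far more than removing a remaining valence electron, so Li sits at the high end of IE_2.
Valence configurations: C⁺ [He]2s²2p¹, Be⁺ [He]2s¹.
The numbers (kJ/mol): C 2353, Li 7298, Be 1757.
Putting it together, IE_2: Be < C < Li.

Li > C > Be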